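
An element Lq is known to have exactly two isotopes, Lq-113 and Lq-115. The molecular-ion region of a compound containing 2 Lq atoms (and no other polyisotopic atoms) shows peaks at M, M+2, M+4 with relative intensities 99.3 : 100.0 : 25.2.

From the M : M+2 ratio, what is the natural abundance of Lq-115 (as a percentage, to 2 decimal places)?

33.49%

If p is the fraction of Lq that is Lq-113, then I(M+2)/I(M) = [C(2,1)·p^1·(1−p)] / p^2 = 2·(1−p)/p = 100.0/99.3 = 1.0070
(1−p)/p = 1.0070/2 = 0.5035  ⇒  p = 1/(1 + 0.5035) = 0.6651
Lq-113: 66.51%, Lq-115: 33.49%.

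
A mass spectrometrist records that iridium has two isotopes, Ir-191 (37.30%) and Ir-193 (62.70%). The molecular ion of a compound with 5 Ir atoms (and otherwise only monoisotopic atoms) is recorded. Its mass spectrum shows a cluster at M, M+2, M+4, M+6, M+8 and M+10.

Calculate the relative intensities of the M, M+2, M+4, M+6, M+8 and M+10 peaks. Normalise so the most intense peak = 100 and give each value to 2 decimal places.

2.11 : 17.70 : 59.49 : 100.00 : 84.05 : 28.26

The 5 Ir atoms are independent, so intensities follow the terms of (0.3730 + 0.6270)^5.
P(M) = 0.3730^5 = 0.007220
P(M+2) = 5 × 0.3730^4 × 0.6270^1 = 0.060684
P(M+4) = 10 × 0.3730^3 × 0.6270^2 = 0.204015
P(M+6) = 10 × 0.3730^2 × 0.6270^3 = 0.342942
P(M+8) = 5 × 0.3730^1 × 0.6270^4 = 0.288237
P(M+10) = 0.6270^5 = 0.096903
The M+6 peak is largest (0.342942); scaling to 100 gives 2.11 : 17.70 : 59.49 : 100.00 : 84.05 : 28.26.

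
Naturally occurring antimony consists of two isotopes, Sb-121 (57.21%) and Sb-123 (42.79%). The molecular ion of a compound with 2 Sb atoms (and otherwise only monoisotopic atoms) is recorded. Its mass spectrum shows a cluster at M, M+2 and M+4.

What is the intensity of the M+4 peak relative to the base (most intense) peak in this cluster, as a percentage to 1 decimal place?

Term probabilities: M 0.3273, M+2 0.4896, M+4 0.1831. Base peak = M+2.
P(M+2) = C(2,1) × 0.5721^1 × 0.4279^1 = 2 × 0.5721 × 0.4279 = 0.489603 (base)
P(M+4) = C(2,2) × 0.5721^0 × 0.4279^2 = 1 × 1.0000 × 0.18309841 = 0.183098
Relative intensity = 0.183098 / 0.489603 × 100 = 37.4

37.4%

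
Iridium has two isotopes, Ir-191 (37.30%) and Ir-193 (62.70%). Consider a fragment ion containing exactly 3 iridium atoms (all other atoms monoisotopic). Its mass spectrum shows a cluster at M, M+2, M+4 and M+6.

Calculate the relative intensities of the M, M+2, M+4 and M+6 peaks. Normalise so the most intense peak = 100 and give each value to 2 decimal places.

The 3 Ir atoms are independent, so intensities follow the terms of (0.3730 + 0.6270)^3.
P(M) = 0.3730^3 = 0.051895
P(M+2) = 3 × 0.3730^2 × 0.6270^1 = 0.261702
P(M+4) = 3 × 0.3730^1 × 0.6270^2 = 0.439911
P(M+6) = 0.6270^3 = 0.246492
The M+4 peak is largest (0.439911); scaling to 100 gives 11.80 : 59.49 : 100.00 : 56.03.

11.80 : 59.49 : 100.00 : 56.03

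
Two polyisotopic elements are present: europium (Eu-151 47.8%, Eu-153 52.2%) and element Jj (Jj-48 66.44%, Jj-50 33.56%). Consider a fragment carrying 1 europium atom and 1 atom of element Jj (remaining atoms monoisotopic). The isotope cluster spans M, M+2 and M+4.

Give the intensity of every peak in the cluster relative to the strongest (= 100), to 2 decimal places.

62.61 : 100.00 : 34.54

Europium pattern (n=1): 0.4780 : 0.5220
Element Jj pattern (n=1): 0.6644 : 0.3356
Convolve the two distributions (both contribute in 2-u steps):
  M: 0.4780×0.6644 = 0.317583
  M+2: 0.4780×0.3356 + 0.5220×0.6644 = 0.507234
  M+4: 0.5220×0.3356 = 0.175183
Scale to base peak (0.507234) = 100: 62.61 : 100.00 : 34.54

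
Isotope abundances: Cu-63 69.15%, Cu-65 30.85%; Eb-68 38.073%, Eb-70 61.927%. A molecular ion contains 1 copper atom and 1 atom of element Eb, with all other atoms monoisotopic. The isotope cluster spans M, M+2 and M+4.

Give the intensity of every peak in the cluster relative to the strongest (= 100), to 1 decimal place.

Copper pattern (n=1): 0.6915 : 0.3085
Element Eb pattern (n=1): 0.38073 : 0.61927
Convolve the two distributions (both contribute in 2-u steps):
  M: 0.6915×0.38073 = 0.263275
  M+2: 0.6915×0.61927 + 0.3085×0.38073 = 0.545680
  M+4: 0.3085×0.61927 = 0.191045
Scale to base peak (0.545680) = 100: 48.2 : 100.0 : 35.0

48.2 : 100.0 : 35.0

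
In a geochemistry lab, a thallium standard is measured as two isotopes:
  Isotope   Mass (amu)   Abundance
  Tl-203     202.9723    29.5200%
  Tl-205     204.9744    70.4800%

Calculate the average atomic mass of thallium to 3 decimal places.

204.383 amu

Ar = Σ fᵢ·mᵢ = 0.295200 × 202.9723 + 0.704800 × 204.9744
= 59.91742 + 144.46596 = 204.38338 amu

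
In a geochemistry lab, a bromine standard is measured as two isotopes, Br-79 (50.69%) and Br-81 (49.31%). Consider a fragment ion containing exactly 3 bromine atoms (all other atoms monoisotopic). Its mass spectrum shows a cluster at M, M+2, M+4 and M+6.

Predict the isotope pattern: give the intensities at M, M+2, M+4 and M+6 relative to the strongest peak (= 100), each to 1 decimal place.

34.3 : 100.0 : 97.3 : 31.5

Expanding (0.5069 + 0.4931)^3:
P(M) = 0.5069^3 = 0.130247
P(M+2) = 3 × 0.5069^2 × 0.4931^1 = 0.380103
P(M+4) = 3 × 0.5069^1 × 0.4931^2 = 0.369755
P(M+6) = 0.4931^3 = 0.119896
The M+2 peak is largest (0.380103); scaling to 100 gives 34.3 : 100.0 : 97.3 : 31.5.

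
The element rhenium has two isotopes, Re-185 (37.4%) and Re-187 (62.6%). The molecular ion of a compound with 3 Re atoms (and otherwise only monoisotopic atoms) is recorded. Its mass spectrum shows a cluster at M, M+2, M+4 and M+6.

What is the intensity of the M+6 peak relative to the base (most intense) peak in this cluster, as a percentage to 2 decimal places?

55.79%

Binomial terms of (0.374 + 0.626)^3: M 0.0523, M+2 0.2627, M+4 0.4397, M+6 0.2453 → M+4 is the base peak.
P(M+4) = C(3,2) × 0.374^1 × 0.626^2 = 3 × 0.3740 × 0.391876 = 0.439685 (base)
P(M+6) = C(3,3) × 0.374^0 × 0.626^3 = 1 × 1.0000 × 0.24531438 = 0.245314
Relative intensity = 0.245314 / 0.439685 × 100 = 55.79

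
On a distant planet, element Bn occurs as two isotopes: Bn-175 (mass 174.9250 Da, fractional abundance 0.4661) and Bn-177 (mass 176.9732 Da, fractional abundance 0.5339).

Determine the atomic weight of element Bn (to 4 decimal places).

176.0185 Da

The abundance-weighted mean is 0.4661 × 174.9250 + 0.5339 × 176.9732
= 81.53254 + 94.48599 = 176.01853 Da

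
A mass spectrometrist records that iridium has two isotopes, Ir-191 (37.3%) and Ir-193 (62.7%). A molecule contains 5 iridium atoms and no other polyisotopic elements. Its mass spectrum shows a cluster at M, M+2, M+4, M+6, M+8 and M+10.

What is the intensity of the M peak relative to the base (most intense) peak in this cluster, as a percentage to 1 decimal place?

Term probabilities: M 0.0072, M+2 0.0607, M+4 0.2040, M+6 0.3429, M+8 0.2882, M+10 0.0969. Base peak = M+6.
P(M+6) = C(5,3) × 0.373^2 × 0.627^3 = 10 × 0.139129 × 0.24649188 = 0.342942 (base)
P(M) = C(5,0) × 0.373^5 × 0.627^0 = 1 × 0.00722012 × 1.0000 = 0.007220
Relative intensity = 0.007220 / 0.342942 × 100 = 2.1

2.1%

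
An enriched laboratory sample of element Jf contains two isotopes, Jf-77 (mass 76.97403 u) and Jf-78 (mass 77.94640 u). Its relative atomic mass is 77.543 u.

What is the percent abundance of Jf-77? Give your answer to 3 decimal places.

Let x be the fractional abundance of Jf-77; then Jf-78 has abundance 1 − x.
76.97403·x + 77.94640·(1 − x) = 77.543
(76.97403 − 77.94640)·x = 77.543 − 77.94640
x = -0.40340 / -0.97237 = 0.41486 → 41.486% Jf-77, 58.514% Jf-78.

41.486%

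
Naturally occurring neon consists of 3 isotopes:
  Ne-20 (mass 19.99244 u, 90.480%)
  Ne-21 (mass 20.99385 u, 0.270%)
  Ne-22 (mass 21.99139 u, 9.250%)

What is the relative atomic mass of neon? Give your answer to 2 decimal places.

20.18 u

The abundance-weighted mean is 0.90480 × 19.99244 + 0.00270 × 20.99385 + 0.09250 × 21.99139
= 18.089160 + 0.056683 + 2.034204 = 20.180047 u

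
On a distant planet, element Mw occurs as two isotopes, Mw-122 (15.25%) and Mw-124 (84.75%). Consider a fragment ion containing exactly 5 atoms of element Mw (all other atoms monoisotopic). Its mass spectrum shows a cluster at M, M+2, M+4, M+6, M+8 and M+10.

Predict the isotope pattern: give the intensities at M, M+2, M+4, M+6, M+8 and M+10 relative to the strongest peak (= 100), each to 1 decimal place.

Each Mw atom is independently Mw-122 (p = 0.1525) or Mw-124 (q = 0.8475); the cluster is the binomial expansion (p + q)^5.
P(M) = 0.1525^5 = 0.000082
P(M+2) = 5 × 0.1525^4 × 0.8475^1 = 0.002292
P(M+4) = 10 × 0.1525^3 × 0.8475^2 = 0.025474
P(M+6) = 10 × 0.1525^2 × 0.8475^3 = 0.141566
P(M+8) = 5 × 0.1525^1 × 0.8475^4 = 0.393368
P(M+10) = 0.8475^5 = 0.437219
The M+10 peak is largest (0.437219); scaling to 100 gives 0.0 : 0.5 : 5.8 : 32.4 : 90.0 : 100.0.

0.0 : 0.5 : 5.8 : 32.4 : 90.0 : 100.0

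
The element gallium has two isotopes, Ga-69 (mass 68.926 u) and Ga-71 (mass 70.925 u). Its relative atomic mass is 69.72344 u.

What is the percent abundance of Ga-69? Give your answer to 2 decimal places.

60.11%

Let x be the fractional abundance of Ga-69; then Ga-71 has abundance 1 − x.
68.926·x + 70.925·(1 − x) = 69.72344
(68.926 − 70.925)·x = 69.72344 − 70.925
x = -1.20156 / -1.999 = 0.60108 → 60.11% Ga-69, 39.89% Ga-71.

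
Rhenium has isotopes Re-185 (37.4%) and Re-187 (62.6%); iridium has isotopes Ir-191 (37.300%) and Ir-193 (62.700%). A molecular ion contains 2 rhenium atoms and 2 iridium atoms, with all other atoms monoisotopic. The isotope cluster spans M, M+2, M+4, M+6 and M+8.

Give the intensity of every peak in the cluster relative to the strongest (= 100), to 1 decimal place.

5.3 : 35.5 : 89.4 : 100.0 : 41.9

Rhenium pattern (n=2): 0.139876 : 0.468248 : 0.391876
Iridium pattern (n=2): 0.139129 : 0.467742 : 0.393129
Convolve the two distributions (both contribute in 2-u steps):
  M: 0.139876×0.139129 = 0.019461
  M+2: 0.139876×0.467742 + 0.468248×0.139129 = 0.130573
  M+4: 0.139876×0.393129 + 0.468248×0.467742 + 0.391876×0.139129 = 0.328530
  M+6: 0.468248×0.393129 + 0.391876×0.467742 = 0.367379
  M+8: 0.391876×0.393129 = 0.154058
Scale to base peak (0.367379) = 100: 5.3 : 35.5 : 89.4 : 100.0 : 41.9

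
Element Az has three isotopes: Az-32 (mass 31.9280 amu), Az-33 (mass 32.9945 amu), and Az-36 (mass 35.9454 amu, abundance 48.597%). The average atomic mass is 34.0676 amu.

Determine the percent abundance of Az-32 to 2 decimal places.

33.84%

Let x and y be the fractions of Az-32 and Az-33. Then x + y = 1 − 0.48597 = 0.51403 and 31.9280x + 32.9945y = 34.0676 − 0.48597×35.9454 = 16.599213962.
Substituting: 31.9280x + 32.9945(0.51403 − x) = 16.599213962
(31.9280 − 32.9945)x = -0.360948873  ⇒  x = 0.33844, y = 0.17559
Az-32: 33.84%, Az-33: 17.56%.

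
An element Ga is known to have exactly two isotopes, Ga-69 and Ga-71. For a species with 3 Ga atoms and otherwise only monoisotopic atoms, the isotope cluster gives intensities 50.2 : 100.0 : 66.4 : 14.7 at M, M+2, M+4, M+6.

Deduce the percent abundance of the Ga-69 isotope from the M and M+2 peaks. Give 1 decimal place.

Write p for the Ga-69 fraction. I(M+2)/I(M) = [C(3,1)·p^2·(1−p)] / p^3 = 3·(1−p)/p = 100.0/50.2 = 1.9920
(1−p)/p = 1.9920/3 = 0.6640  ⇒  p = 1/(1 + 0.6640) = 0.6010
Ga-69: 60.1%, Ga-71: 39.9%.

60.1%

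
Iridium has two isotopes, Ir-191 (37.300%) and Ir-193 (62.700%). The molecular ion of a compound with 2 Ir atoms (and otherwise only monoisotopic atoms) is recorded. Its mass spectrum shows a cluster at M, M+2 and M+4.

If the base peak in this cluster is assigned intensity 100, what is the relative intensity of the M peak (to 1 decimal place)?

Term probabilities: M 0.1391, M+2 0.4677, M+4 0.3931. Base peak = M+2.
P(M+2) = C(2,1) × 0.37300^1 × 0.62700^1 = 2 × 0.3730 × 0.6270 = 0.467742 (base)
P(M) = C(2,0) × 0.37300^2 × 0.62700^0 = 1 × 0.139129 × 1.0000 = 0.139129
Relative intensity = 0.139129 / 0.467742 × 100 = 29.7

29.7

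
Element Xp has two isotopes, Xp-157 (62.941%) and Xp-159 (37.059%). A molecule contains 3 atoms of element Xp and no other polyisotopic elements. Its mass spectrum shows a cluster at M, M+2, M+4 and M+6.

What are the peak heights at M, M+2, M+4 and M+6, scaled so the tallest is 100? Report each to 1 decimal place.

56.6 : 100.0 : 58.9 : 11.6

Expanding (0.62941 + 0.37059)^3:
P(M) = 0.62941^3 = 0.249345
P(M+2) = 3 × 0.62941^2 × 0.37059^1 = 0.440435
P(M+4) = 3 × 0.62941^1 × 0.37059^2 = 0.259324
P(M+6) = 0.37059^3 = 0.050896
The M+2 peak is largest (0.440435); scaling to 100 gives 56.6 : 100.0 : 58.9 : 11.6.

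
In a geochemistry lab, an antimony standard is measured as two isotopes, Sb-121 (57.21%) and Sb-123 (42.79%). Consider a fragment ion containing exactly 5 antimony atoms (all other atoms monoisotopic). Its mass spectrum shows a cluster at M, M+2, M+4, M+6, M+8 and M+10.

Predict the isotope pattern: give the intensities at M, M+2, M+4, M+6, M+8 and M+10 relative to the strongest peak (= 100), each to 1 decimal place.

Each Sb atom is independently Sb-121 (p = 0.5721) or Sb-123 (q = 0.4279); the cluster is the binomial expansion (p + q)^5.
P(M) = 0.5721^5 = 0.061286
P(M+2) = 5 × 0.5721^4 × 0.4279^1 = 0.229192
P(M+4) = 10 × 0.5721^3 × 0.4279^2 = 0.342847
P(M+6) = 10 × 0.5721^2 × 0.4279^3 = 0.256431
P(M+8) = 5 × 0.5721^1 × 0.4279^4 = 0.095898
P(M+10) = 0.4279^5 = 0.014345
The M+4 peak is largest (0.342847); scaling to 100 gives 17.9 : 66.8 : 100.0 : 74.8 : 28.0 : 4.2.

17.9 : 66.8 : 100.0 : 74.8 : 28.0 : 4.2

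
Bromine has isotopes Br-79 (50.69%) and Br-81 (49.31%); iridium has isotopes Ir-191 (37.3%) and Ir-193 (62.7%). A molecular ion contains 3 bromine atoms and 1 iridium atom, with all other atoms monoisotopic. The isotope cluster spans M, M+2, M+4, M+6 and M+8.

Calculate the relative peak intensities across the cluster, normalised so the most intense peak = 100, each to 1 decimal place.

12.9 : 59.4 : 100.0 : 73.5 : 20.0

Bromine pattern (n=3): 0.13024674 : 0.3801026 : 0.36975457 : 0.11989609
Iridium pattern (n=1): 0.3730 : 0.6270
Convolve the two distributions (both contribute in 2-u steps):
  M: 0.13024674×0.3730 = 0.048582
  M+2: 0.13024674×0.6270 + 0.3801026×0.3730 = 0.223443
  M+4: 0.3801026×0.6270 + 0.36975457×0.3730 = 0.376243
  M+6: 0.36975457×0.6270 + 0.11989609×0.3730 = 0.276557
  M+8: 0.11989609×0.6270 = 0.075175
Scale to base peak (0.376243) = 100: 12.9 : 59.4 : 100.0 : 73.5 : 20.0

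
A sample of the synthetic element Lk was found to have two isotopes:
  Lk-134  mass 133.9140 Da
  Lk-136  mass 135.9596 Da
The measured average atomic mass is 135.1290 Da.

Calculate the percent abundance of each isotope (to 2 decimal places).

With x = fraction of Lk-134 (so Lk-136 is 1 − x):
133.9140·x + 135.9596·(1 − x) = 135.1290
(133.9140 − 135.9596)·x = 135.1290 − 135.9596
x = -0.8306 / -2.0456 = 0.40604 → 40.60% Lk-134, 59.40% Lk-136.

Lk-134: 40.60%, Lk-136: 59.40%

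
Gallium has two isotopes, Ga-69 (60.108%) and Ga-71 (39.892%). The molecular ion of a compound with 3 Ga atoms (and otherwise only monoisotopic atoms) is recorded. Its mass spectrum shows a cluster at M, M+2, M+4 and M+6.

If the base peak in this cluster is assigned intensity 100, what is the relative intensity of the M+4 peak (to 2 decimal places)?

(0.60108 + 0.39892)^3 gives M 0.2172, M+2 0.4324, M+4 0.2870, M+6 0.0635; the largest is M+2.
P(M+2) = C(3,1) × 0.60108^2 × 0.39892^1 = 3 × 0.36129717 × 0.39892 = 0.432386 (base)
P(M+4) = C(3,2) × 0.60108^1 × 0.39892^2 = 3 × 0.60108 × 0.15913717 = 0.286963
Relative intensity = 0.286963 / 0.432386 × 100 = 66.37

66.37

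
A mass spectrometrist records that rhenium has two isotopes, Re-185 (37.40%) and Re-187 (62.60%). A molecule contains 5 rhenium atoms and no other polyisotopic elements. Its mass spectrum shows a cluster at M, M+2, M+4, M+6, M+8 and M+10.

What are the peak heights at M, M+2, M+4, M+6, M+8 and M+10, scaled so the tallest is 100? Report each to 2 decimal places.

Each Re atom is independently Re-185 (p = 0.3740) or Re-187 (q = 0.6260); the cluster is the binomial expansion (p + q)^5.
P(M) = 0.3740^5 = 0.007317
P(M+2) = 5 × 0.3740^4 × 0.6260^1 = 0.061239
P(M+4) = 10 × 0.3740^3 × 0.6260^2 = 0.205005
P(M+6) = 10 × 0.3740^2 × 0.6260^3 = 0.343136
P(M+8) = 5 × 0.3740^1 × 0.6260^4 = 0.287170
P(M+10) = 0.6260^5 = 0.096133
The M+6 peak is largest (0.343136); scaling to 100 gives 2.13 : 17.85 : 59.74 : 100.00 : 83.69 : 28.02.

2.13 : 17.85 : 59.74 : 100.00 : 83.69 : 28.02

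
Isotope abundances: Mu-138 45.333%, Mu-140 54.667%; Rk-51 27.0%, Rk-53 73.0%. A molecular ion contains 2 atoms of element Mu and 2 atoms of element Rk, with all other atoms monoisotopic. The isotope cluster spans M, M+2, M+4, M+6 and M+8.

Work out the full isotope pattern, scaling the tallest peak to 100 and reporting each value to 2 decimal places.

3.92 : 30.67 : 85.53 : 100.00 : 41.70

Element Mu pattern (n=2): 0.20550809 : 0.49564382 : 0.29884809
Element Rk pattern (n=2): 0.0729 : 0.3942 : 0.5329
Convolve the two distributions (both contribute in 2-u steps):
  M: 0.20550809×0.0729 = 0.014982
  M+2: 0.20550809×0.3942 + 0.49564382×0.0729 = 0.117144
  M+4: 0.20550809×0.5329 + 0.49564382×0.3942 + 0.29884809×0.0729 = 0.326684
  M+6: 0.49564382×0.5329 + 0.29884809×0.3942 = 0.381935
  M+8: 0.29884809×0.5329 = 0.159256
Scale to base peak (0.381935) = 100: 3.92 : 30.67 : 85.53 : 100.00 : 41.70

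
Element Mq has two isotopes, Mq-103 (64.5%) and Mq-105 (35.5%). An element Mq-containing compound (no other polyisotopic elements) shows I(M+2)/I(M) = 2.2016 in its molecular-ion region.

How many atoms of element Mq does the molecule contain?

The M+2/M ratio from n Mq atoms is n · q/p = n · 0.355/0.645.
n = 2.2016 × 0.645/0.355 = 4.00 ≈ 4

4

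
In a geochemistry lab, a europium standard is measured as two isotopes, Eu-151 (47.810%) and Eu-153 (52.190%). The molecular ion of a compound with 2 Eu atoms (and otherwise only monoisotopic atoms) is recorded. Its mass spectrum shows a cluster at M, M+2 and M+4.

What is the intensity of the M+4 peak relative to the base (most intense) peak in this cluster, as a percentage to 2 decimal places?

54.58%

Term probabilities: M 0.2286, M+2 0.4990, M+4 0.2724. Base peak = M+2.
P(M+2) = C(2,1) × 0.47810^1 × 0.52190^1 = 2 × 0.4781 × 0.5219 = 0.499041 (base)
P(M+4) = C(2,2) × 0.47810^0 × 0.52190^2 = 1 × 1.0000 × 0.27237961 = 0.272380
Relative intensity = 0.272380 / 0.499041 × 100 = 54.58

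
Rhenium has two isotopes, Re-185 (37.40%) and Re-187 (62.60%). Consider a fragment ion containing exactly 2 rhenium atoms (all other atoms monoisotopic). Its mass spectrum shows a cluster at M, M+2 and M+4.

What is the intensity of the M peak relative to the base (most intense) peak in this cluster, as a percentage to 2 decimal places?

Binomial terms of (0.3740 + 0.6260)^2: M 0.1399, M+2 0.4682, M+4 0.3919 → M+2 is the base peak.
P(M+2) = C(2,1) × 0.3740^1 × 0.6260^1 = 2 × 0.3740 × 0.6260 = 0.468248 (base)
P(M) = C(2,0) × 0.3740^2 × 0.6260^0 = 1 × 0.139876 × 1.0000 = 0.139876
Relative intensity = 0.139876 / 0.468248 × 100 = 29.87

29.87%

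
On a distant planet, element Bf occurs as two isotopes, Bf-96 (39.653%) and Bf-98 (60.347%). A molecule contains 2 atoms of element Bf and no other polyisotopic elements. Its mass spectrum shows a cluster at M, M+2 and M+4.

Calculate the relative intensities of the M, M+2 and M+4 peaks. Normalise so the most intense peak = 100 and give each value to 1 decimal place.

The 2 Bf atoms are independent, so intensities follow the terms of (0.39653 + 0.60347)^2.
P(M) = 0.39653^2 = 0.157236
P(M+2) = 2 × 0.39653^1 × 0.60347^1 = 0.478588
P(M+4) = 0.60347^2 = 0.364176
The M+2 peak is largest (0.478588); scaling to 100 gives 32.9 : 100.0 : 76.1.

32.9 : 100.0 : 76.1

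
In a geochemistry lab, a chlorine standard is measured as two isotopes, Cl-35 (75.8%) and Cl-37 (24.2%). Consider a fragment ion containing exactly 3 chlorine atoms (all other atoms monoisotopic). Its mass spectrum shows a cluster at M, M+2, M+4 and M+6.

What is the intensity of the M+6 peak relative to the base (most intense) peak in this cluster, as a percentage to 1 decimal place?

3.3%

Binomial terms of (0.758 + 0.242)^3: M 0.4355, M+2 0.4171, M+4 0.1332, M+6 0.0142 → M is the base peak.
P(M) = C(3,0) × 0.758^3 × 0.242^0 = 1 × 0.43551951 × 1.0000 = 0.435520 (base)
P(M+6) = C(3,3) × 0.758^0 × 0.242^3 = 1 × 1.0000 × 0.01417249 = 0.014172
Relative intensity = 0.014172 / 0.435520 × 100 = 3.3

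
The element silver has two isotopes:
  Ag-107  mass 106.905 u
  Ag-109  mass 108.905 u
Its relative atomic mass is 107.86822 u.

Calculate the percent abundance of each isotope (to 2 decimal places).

Ag-107: 51.84%, Ag-109: 48.16%

Writing the weighted mean with unknown fraction x of Ag-107:
106.905·x + 108.905·(1 − x) = 107.86822
(106.905 − 108.905)·x = 107.86822 − 108.905
x = -1.03678 / -2.000 = 0.51839 → 51.84% Ag-107, 48.16% Ag-109.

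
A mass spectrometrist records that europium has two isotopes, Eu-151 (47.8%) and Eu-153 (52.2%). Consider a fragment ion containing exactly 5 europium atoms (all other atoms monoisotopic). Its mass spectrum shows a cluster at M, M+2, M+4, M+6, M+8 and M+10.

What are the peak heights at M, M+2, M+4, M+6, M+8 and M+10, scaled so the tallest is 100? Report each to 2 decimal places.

7.68 : 41.93 : 91.57 : 100.00 : 54.60 : 11.93

The 5 Eu atoms are independent, so intensities follow the terms of (0.478 + 0.522)^5.
P(M) = 0.478^5 = 0.024954
P(M+2) = 5 × 0.478^4 × 0.522^1 = 0.136255
P(M+4) = 10 × 0.478^3 × 0.522^2 = 0.297594
P(M+6) = 10 × 0.478^2 × 0.522^3 = 0.324988
P(M+8) = 5 × 0.478^1 × 0.522^4 = 0.177452
P(M+10) = 0.522^5 = 0.038757
The M+6 peak is largest (0.324988); scaling to 100 gives 7.68 : 41.93 : 91.57 : 100.00 : 54.60 : 11.93.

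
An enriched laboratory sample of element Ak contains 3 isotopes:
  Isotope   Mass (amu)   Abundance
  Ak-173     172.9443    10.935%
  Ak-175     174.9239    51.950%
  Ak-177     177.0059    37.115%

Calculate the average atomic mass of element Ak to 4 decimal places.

Weight each isotope mass by its fractional abundance: 0.10935 × 172.9443 + 0.51950 × 174.9239 + 0.37115 × 177.0059
= 18.91146 + 90.87297 + 65.69574 = 175.48017 amu

175.4802 amu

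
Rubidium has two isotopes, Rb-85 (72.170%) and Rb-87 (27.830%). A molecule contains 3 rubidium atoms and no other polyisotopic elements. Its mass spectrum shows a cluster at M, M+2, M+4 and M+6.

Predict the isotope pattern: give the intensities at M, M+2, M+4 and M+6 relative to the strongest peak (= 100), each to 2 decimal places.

The 3 Rb atoms are independent, so intensities follow the terms of (0.72170 + 0.27830)^3.
P(M) = 0.72170^3 = 0.375898
P(M+2) = 3 × 0.72170^2 × 0.27830^1 = 0.434858
P(M+4) = 3 × 0.72170^1 × 0.27830^2 = 0.167689
P(M+6) = 0.27830^3 = 0.021555
The M+2 peak is largest (0.434858); scaling to 100 gives 86.44 : 100.00 : 38.56 : 4.96.

86.44 : 100.00 : 38.56 : 4.96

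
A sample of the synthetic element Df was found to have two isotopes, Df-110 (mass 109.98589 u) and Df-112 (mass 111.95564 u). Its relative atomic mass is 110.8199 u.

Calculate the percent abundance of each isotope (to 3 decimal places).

Let x be the fractional abundance of Df-110; then Df-112 has abundance 1 − x.
109.98589·x + 111.95564·(1 − x) = 110.8199
(109.98589 − 111.95564)·x = 110.8199 − 111.95564
x = -1.13574 / -1.96975 = 0.57659 → 57.659% Df-110, 42.341% Df-112.

Df-110: 57.659%, Df-112: 42.341%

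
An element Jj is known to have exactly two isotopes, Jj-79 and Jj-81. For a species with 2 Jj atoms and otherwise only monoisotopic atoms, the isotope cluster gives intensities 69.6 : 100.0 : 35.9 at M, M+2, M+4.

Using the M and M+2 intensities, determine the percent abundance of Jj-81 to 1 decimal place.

41.8%

Write p for the Jj-79 fraction. I(M+2)/I(M) = [C(2,1)·p^1·(1−p)] / p^2 = 2·(1−p)/p = 100.0/69.6 = 1.4368
(1−p)/p = 1.4368/2 = 0.7184  ⇒  p = 1/(1 + 0.7184) = 0.5819
Jj-79: 58.2%, Jj-81: 41.8%.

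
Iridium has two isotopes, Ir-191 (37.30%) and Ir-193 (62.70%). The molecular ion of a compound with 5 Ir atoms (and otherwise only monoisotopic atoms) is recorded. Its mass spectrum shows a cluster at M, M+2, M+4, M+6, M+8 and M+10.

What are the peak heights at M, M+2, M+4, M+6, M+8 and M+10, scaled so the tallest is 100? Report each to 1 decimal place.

Each Ir atom is independently Ir-191 (p = 0.3730) or Ir-193 (q = 0.6270); the cluster is the binomial expansion (p + q)^5.
P(M) = 0.3730^5 = 0.007220
P(M+2) = 5 × 0.3730^4 × 0.6270^1 = 0.060684
P(M+4) = 10 × 0.3730^3 × 0.6270^2 = 0.204015
P(M+6) = 10 × 0.3730^2 × 0.6270^3 = 0.342942
P(M+8) = 5 × 0.3730^1 × 0.6270^4 = 0.288237
P(M+10) = 0.6270^5 = 0.096903
The M+6 peak is largest (0.342942); scaling to 100 gives 2.1 : 17.7 : 59.5 : 100.0 : 84.0 : 28.3.

2.1 : 17.7 : 59.5 : 100.0 : 84.0 : 28.3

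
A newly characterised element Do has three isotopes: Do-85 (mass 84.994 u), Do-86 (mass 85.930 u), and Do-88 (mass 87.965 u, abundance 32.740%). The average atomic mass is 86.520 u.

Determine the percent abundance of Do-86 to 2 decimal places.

59.11%

Let x and y be the fractions of Do-85 and Do-86. Then x + y = 1 − 0.32740 = 0.67260 and 84.994x + 85.930y = 86.520 − 0.32740×87.965 = 57.720259.
Substituting: 84.994x + 85.930(0.67260 − x) = 57.720259
(84.994 − 85.930)x = -0.076259  ⇒  x = 0.08147, y = 0.59113
Do-85: 8.15%, Do-86: 59.11%.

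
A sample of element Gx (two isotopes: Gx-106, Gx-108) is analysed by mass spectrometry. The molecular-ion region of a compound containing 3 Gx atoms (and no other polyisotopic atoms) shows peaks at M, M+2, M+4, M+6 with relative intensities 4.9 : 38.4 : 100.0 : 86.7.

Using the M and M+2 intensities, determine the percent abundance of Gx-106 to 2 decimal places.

27.68%

Write p for the Gx-106 fraction. I(M+2)/I(M) = [C(3,1)·p^2·(1−p)] / p^3 = 3·(1−p)/p = 38.4/4.9 = 7.8367
(1−p)/p = 7.8367/3 = 2.6122  ⇒  p = 1/(1 + 2.6122) = 0.2768
Gx-106: 27.68%, Gx-108: 72.32%.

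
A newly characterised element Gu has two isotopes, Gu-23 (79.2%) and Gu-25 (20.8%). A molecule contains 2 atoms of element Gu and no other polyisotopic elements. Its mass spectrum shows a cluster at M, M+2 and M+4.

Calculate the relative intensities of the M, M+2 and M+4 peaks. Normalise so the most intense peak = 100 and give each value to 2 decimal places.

The 2 Gu atoms are independent, so intensities follow the terms of (0.792 + 0.208)^2.
P(M) = 0.792^2 = 0.627264
P(M+2) = 2 × 0.792^1 × 0.208^1 = 0.329472
P(M+4) = 0.208^2 = 0.043264
The M peak is largest (0.627264); scaling to 100 gives 100.00 : 52.53 : 6.90.

100.00 : 52.53 : 6.90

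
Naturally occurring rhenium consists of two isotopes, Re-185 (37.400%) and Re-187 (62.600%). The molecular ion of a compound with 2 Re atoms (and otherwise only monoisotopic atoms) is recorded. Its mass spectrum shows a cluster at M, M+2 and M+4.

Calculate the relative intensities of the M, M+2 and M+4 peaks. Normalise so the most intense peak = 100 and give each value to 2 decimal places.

29.87 : 100.00 : 83.69

The 2 Re atoms are independent, so intensities follow the terms of (0.37400 + 0.62600)^2.
P(M) = 0.37400^2 = 0.139876
P(M+2) = 2 × 0.37400^1 × 0.62600^1 = 0.468248
P(M+4) = 0.62600^2 = 0.391876
The M+2 peak is largest (0.468248); scaling to 100 gives 29.87 : 100.00 : 83.69.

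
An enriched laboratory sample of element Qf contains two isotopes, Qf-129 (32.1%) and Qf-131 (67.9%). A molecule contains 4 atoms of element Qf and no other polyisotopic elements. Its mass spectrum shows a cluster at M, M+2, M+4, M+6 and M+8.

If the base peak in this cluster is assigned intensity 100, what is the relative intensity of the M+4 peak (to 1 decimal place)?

Term probabilities: M 0.0106, M+2 0.0898, M+4 0.2850, M+6 0.4020, M+8 0.2126. Base peak = M+6.
P(M+6) = C(4,3) × 0.321^1 × 0.679^3 = 4 × 0.3210 × 0.31304684 = 0.401952 (base)
P(M+4) = C(4,2) × 0.321^2 × 0.679^2 = 6 × 0.103041 × 0.461041 = 0.285037
Relative intensity = 0.285037 / 0.401952 × 100 = 70.9

70.9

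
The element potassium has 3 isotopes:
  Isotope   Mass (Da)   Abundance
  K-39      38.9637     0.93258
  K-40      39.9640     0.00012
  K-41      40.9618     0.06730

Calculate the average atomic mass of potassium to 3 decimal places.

39.098 Da

Ar = Σ fᵢ·mᵢ = 0.93258 × 38.9637 + 0.00012 × 39.9640 + 0.06730 × 40.9618
= 36.33677 + 0.00480 + 2.75673 = 39.09830 Da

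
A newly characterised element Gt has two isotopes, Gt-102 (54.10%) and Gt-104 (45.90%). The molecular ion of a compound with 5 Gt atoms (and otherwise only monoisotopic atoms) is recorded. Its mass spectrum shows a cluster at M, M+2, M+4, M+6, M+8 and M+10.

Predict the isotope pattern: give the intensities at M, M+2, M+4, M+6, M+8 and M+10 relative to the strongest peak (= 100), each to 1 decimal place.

Each Gt atom is independently Gt-102 (p = 0.5410) or Gt-104 (q = 0.4590); the cluster is the binomial expansion (p + q)^5.
P(M) = 0.5410^5 = 0.046343
P(M+2) = 5 × 0.5410^4 × 0.4590^1 = 0.196595
P(M+4) = 10 × 0.5410^3 × 0.4590^2 = 0.333593
P(M+6) = 10 × 0.5410^2 × 0.4590^3 = 0.283030
P(M+8) = 5 × 0.5410^1 × 0.4590^4 = 0.120065
P(M+10) = 0.4590^5 = 0.020373
The M+4 peak is largest (0.333593); scaling to 100 gives 13.9 : 58.9 : 100.0 : 84.8 : 36.0 : 6.1.

13.9 : 58.9 : 100.0 : 84.8 : 36.0 : 6.1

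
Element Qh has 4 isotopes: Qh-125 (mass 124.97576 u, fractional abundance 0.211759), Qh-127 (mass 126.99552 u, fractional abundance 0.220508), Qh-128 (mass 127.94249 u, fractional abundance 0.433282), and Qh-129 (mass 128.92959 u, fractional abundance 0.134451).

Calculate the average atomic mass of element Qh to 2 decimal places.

The abundance-weighted mean is 0.211759 × 124.97576 + 0.220508 × 126.99552 + 0.433282 × 127.94249 + 0.134451 × 128.92959
= 26.464742 + 28.003528 + 55.435178 + 17.334712 = 127.238160 u

127.24 u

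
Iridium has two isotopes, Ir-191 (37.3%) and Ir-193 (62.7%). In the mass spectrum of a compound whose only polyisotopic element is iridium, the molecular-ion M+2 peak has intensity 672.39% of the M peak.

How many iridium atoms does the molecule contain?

For n independent Ir atoms, I(M+2)/I(M) = n · (abundance Ir-193) / (abundance Ir-191) = n · 0.627/0.373.
n = 6.7239 × 0.373/0.627 = 4.00 ≈ 4

4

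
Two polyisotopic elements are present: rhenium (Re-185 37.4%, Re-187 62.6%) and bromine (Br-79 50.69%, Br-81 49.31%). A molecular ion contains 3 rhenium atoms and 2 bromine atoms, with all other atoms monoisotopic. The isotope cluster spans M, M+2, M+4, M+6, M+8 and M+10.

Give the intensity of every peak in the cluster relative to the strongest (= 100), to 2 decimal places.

3.88 : 27.01 : 74.13 : 100.00 : 66.21 : 17.20

Rhenium pattern (n=3): 0.05231362 : 0.26268713 : 0.43968487 : 0.24531438
Bromine pattern (n=2): 0.25694761 : 0.49990478 : 0.24314761
Convolve the two distributions (both contribute in 2-u steps):
  M: 0.05231362×0.25694761 = 0.013442
  M+2: 0.05231362×0.49990478 + 0.26268713×0.25694761 = 0.093649
  M+4: 0.05231362×0.24314761 + 0.26268713×0.49990478 + 0.43968487×0.25694761 = 0.257014
  M+6: 0.26268713×0.24314761 + 0.43968487×0.49990478 + 0.24531438×0.25694761 = 0.346705
  M+8: 0.43968487×0.24314761 + 0.24531438×0.49990478 = 0.229542
  M+10: 0.24531438×0.24314761 = 0.059648
Scale to base peak (0.346705) = 100: 3.88 : 27.01 : 74.13 : 100.00 : 66.21 : 17.20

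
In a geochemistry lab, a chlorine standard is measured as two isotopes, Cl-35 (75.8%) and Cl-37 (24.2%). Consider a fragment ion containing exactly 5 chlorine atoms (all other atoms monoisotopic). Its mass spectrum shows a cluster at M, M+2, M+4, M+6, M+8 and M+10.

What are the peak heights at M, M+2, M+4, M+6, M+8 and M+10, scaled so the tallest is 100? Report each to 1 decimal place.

62.6 : 100.0 : 63.9 : 20.4 : 3.3 : 0.2

Expanding (0.758 + 0.242)^5:
P(M) = 0.758^5 = 0.250234
P(M+2) = 5 × 0.758^4 × 0.242^1 = 0.399450
P(M+4) = 10 × 0.758^3 × 0.242^2 = 0.255058
P(M+6) = 10 × 0.758^2 × 0.242^3 = 0.081430
P(M+8) = 5 × 0.758^1 × 0.242^4 = 0.012999
P(M+10) = 0.242^5 = 0.000830
The M+2 peak is largest (0.399450); scaling to 100 gives 62.6 : 100.0 : 63.9 : 20.4 : 3.3 : 0.2.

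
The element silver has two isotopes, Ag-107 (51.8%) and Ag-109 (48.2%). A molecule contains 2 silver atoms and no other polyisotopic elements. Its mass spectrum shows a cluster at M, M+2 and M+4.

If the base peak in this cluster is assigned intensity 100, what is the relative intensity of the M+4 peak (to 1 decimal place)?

Term probabilities: M 0.2683, M+2 0.4994, M+4 0.2323. Base peak = M+2.
P(M+2) = C(2,1) × 0.518^1 × 0.482^1 = 2 × 0.5180 × 0.4820 = 0.499352 (base)
P(M+4) = C(2,2) × 0.518^0 × 0.482^2 = 1 × 1.0000 × 0.232324 = 0.232324
Relative intensity = 0.232324 / 0.499352 × 100 = 46.5

46.5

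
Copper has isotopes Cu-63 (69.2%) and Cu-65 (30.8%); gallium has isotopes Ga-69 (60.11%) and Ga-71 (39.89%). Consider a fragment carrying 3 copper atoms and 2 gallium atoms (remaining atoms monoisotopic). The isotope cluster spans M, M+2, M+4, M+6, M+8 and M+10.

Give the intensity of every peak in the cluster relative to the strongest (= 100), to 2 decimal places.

35.63 : 94.86 : 100.00 : 52.19 : 13.49 : 1.38

Copper pattern (n=3): 0.33137389 : 0.44247034 : 0.19693766 : 0.02921811
Gallium pattern (n=2): 0.36132121 : 0.47955758 : 0.15912121
Convolve the two distributions (both contribute in 2-u steps):
  M: 0.33137389×0.36132121 = 0.119732
  M+2: 0.33137389×0.47955758 + 0.44247034×0.36132121 = 0.318787
  M+4: 0.33137389×0.15912121 + 0.44247034×0.47955758 + 0.19693766×0.36132121 = 0.336076
  M+6: 0.44247034×0.15912121 + 0.19693766×0.47955758 + 0.02921811×0.36132121 = 0.175406
  M+8: 0.19693766×0.15912121 + 0.02921811×0.47955758 = 0.045349
  M+10: 0.02921811×0.15912121 = 0.004649
Scale to base peak (0.336076) = 100: 35.63 : 94.86 : 100.00 : 52.19 : 13.49 : 1.38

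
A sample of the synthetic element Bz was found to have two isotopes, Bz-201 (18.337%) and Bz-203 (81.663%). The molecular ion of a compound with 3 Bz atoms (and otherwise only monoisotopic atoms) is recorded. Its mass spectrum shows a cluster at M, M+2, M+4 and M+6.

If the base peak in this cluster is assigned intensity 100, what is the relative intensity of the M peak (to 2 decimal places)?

Binomial terms of (0.18337 + 0.81663)^3: M 0.0062, M+2 0.0824, M+4 0.3669, M+6 0.5446 → M+6 is the base peak.
P(M+6) = C(3,3) × 0.18337^0 × 0.81663^3 = 1 × 1.0000 × 0.54459794 = 0.544598 (base)
P(M) = C(3,0) × 0.18337^3 × 0.81663^0 = 1 × 0.00616573 × 1.0000 = 0.006166
Relative intensity = 0.006166 / 0.544598 × 100 = 1.13

1.13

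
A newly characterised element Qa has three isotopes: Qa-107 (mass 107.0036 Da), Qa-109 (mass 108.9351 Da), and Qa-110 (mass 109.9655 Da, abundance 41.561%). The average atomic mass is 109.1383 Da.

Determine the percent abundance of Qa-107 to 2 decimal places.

11.65%

The remaining 58.439% is split between Qa-107 (fraction x) and Qa-109 (fraction 0.58439 − x).
Substituting: 107.0036x + 108.9351(0.58439 − x) = 63.435538545
(107.0036 − 108.9351)x = -0.225044544  ⇒  x = 0.11651, y = 0.46788
Qa-107: 11.65%, Qa-109: 46.79%.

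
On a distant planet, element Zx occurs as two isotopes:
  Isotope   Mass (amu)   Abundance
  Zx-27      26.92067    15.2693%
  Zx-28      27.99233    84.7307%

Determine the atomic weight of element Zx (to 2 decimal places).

The abundance-weighted mean is 0.152693 × 26.92067 + 0.847307 × 27.99233
= 4.110598 + 23.718097 = 27.828695 amu

27.83 amu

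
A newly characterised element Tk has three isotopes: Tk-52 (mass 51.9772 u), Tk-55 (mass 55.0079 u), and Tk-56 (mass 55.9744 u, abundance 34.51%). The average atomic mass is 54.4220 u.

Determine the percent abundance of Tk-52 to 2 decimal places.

Let x and y be the fractions of Tk-52 and Tk-55. Then x + y = 1 − 0.3451 = 0.6549 and 51.9772x + 55.0079y = 54.4220 − 0.3451×55.9744 = 35.10523456.
Substituting: 51.9772x + 55.0079(0.6549 − x) = 35.10523456
(51.9772 − 55.0079)x = -0.91943915  ⇒  x = 0.30338, y = 0.35152
Tk-52: 30.34%, Tk-55: 35.15%.

30.34%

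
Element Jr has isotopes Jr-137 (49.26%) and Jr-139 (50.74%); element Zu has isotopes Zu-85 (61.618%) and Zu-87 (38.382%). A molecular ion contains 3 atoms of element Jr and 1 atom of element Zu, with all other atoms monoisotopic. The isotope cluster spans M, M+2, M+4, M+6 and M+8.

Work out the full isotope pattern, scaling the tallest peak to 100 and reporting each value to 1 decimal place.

Element Jr pattern (n=3): 0.11953173 : 0.36936908 : 0.38046664 : 0.13063255
Element Zu pattern (n=1): 0.61618 : 0.38382
Convolve the two distributions (both contribute in 2-u steps):
  M: 0.11953173×0.61618 = 0.073653
  M+2: 0.11953173×0.38382 + 0.36936908×0.61618 = 0.273477
  M+4: 0.36936908×0.38382 + 0.38046664×0.61618 = 0.376207
  M+6: 0.38046664×0.38382 + 0.13063255×0.61618 = 0.226524
  M+8: 0.13063255×0.38382 = 0.050139
Scale to base peak (0.376207) = 100: 19.6 : 72.7 : 100.0 : 60.2 : 13.3

19.6 : 72.7 : 100.0 : 60.2 : 13.3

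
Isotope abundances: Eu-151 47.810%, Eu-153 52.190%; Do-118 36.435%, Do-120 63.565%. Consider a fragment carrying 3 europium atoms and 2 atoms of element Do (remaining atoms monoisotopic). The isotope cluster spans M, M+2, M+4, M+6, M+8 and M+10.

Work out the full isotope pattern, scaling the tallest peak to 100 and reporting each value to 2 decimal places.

Europium pattern (n=3): 0.10928391 : 0.3578871 : 0.39067407 : 0.14215492
Element Do pattern (n=2): 0.13275092 : 0.46319816 : 0.40405092
Convolve the two distributions (both contribute in 2-u steps):
  M: 0.10928391×0.13275092 = 0.014508
  M+2: 0.10928391×0.46319816 + 0.3578871×0.13275092 = 0.098130
  M+4: 0.10928391×0.40405092 + 0.3578871×0.46319816 + 0.39067407×0.13275092 = 0.261791
  M+6: 0.3578871×0.40405092 + 0.39067407×0.46319816 + 0.14215492×0.13275092 = 0.344435
  M+8: 0.39067407×0.40405092 + 0.14215492×0.46319816 = 0.223698
  M+10: 0.14215492×0.40405092 = 0.057438
Scale to base peak (0.344435) = 100: 4.21 : 28.49 : 76.01 : 100.00 : 64.95 : 16.68

4.21 : 28.49 : 76.01 : 100.00 : 64.95 : 16.68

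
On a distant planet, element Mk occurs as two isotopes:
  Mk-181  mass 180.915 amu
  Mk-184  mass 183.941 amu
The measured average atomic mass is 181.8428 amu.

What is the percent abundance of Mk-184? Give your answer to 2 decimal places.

Writing the weighted mean with unknown fraction x of Mk-181:
180.915·x + 183.941·(1 − x) = 181.8428
(180.915 − 183.941)·x = 181.8428 − 183.941
x = -2.0982 / -3.026 = 0.69339 → 69.34% Mk-181, 30.66% Mk-184.

30.66%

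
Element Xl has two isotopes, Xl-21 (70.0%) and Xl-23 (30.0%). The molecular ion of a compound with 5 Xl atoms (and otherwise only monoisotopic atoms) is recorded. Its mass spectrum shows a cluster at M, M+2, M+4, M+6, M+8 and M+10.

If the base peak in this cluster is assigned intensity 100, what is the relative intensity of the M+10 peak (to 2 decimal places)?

Term probabilities: M 0.1681, M+2 0.3601, M+4 0.3087, M+6 0.1323, M+8 0.0284, M+10 0.0024. Base peak = M+2.
P(M+2) = C(5,1) × 0.700^4 × 0.300^1 = 5 × 0.2401 × 0.3000 = 0.360150 (base)
P(M+10) = C(5,5) × 0.700^0 × 0.300^5 = 1 × 1.0000 × 0.00243 = 0.002430
Relative intensity = 0.002430 / 0.360150 × 100 = 0.67

0.67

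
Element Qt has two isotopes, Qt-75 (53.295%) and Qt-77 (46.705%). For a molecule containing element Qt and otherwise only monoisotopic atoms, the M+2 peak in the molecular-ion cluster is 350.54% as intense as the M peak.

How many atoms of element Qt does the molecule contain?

4

The M+2/M ratio from n Qt atoms is n · q/p = n · 0.46705/0.53295.
n = 3.5054 × 0.53295/0.46705 = 4.00 ≈ 4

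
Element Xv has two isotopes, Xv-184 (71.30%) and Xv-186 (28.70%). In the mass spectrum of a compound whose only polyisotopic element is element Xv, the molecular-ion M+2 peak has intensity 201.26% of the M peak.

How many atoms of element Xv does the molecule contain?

5

The M+2/M ratio from n Xv atoms is n · q/p = n · 0.2870/0.7130.
n = 2.0126 × 0.7130/0.2870 = 5.00 ≈ 5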